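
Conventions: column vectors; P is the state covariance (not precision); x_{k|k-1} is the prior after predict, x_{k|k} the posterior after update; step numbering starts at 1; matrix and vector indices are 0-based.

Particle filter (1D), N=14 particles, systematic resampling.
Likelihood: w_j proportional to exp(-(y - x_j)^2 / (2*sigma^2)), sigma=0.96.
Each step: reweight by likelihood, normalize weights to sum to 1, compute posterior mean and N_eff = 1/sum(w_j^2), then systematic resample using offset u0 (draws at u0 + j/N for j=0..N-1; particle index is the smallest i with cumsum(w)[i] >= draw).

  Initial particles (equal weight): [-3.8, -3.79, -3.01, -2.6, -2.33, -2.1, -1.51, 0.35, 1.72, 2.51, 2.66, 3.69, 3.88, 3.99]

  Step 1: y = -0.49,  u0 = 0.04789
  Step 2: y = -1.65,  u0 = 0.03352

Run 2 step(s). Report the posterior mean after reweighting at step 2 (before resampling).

post_mean = -1.6779

step 1: w=[0.0014, 0.0015, 0.0171, 0.0479, 0.0855, 0.1314, 0.3050, 0.3657, 0.0379, 0.0041, 0.0025, 0.0000, 0.0000, 0.0000]  mean=-0.9124  Neff=3.9151  idx=[3, 4, 5, 5, 6, 6, 6, 6, 7, 7, 7, 7, 7, 8]
step 2: w=[0.0795, 0.1009, 0.1162, 0.1162, 0.1283, 0.1283, 0.1283, 0.1283, 0.0148, 0.0148, 0.0148, 0.0148, 0.0148, 0.0003]  mean=-1.6779  Neff=9.0594  idx=[0, 1, 1, 2, 3, 3, 4, 4, 5, 6, 6, 7, 7, 10]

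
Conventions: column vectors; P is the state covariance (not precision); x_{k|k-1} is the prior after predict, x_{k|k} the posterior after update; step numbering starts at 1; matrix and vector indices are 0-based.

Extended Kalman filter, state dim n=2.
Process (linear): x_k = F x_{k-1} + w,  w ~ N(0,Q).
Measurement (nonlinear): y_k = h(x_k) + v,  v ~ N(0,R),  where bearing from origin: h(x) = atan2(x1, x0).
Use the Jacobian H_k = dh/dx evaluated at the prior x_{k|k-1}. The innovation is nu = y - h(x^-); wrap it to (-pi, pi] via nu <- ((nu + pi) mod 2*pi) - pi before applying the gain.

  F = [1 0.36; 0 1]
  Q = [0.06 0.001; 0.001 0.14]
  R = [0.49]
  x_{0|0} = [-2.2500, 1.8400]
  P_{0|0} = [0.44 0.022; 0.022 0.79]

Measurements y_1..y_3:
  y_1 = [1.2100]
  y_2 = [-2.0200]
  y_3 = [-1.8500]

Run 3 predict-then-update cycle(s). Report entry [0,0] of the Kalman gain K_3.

K[0,0] = -0.6620

step 1: x^-=[-1.5876, 1.8400]  P^-=[0.6182 0.3074; 0.3074 0.9300]  H_jac=[-0.3115 -0.2688]  S=[0.6687]  K=[-0.4116; -0.5171]  nu=[-1.0727]  x^+=[-1.1461, 2.3947]  P^+=[0.5049 0.1651; 0.1651 0.7512]
step 2: x^-=[-0.2840, 2.3947]  P^-=[0.7812 0.4365; 0.4365 0.8912]  H_jac=[-0.4118 -0.0488]  S=[0.6422]  K=[-0.5341; -0.3477]  nu=[2.5743]  x^+=[-1.6591, 1.4995]  P^+=[0.5979 0.3173; 0.3173 0.8136]
step 3: x^-=[-1.1192, 1.4995]  P^-=[0.9918 0.6111; 0.6111 0.9536]  H_jac=[-0.4283 -0.3197]  S=[0.9367]  K=[-0.6620; -0.6049]  nu=[2.2212]  x^+=[-2.5898, 0.1560]  P^+=[0.5813 0.2361; 0.2361 0.6109]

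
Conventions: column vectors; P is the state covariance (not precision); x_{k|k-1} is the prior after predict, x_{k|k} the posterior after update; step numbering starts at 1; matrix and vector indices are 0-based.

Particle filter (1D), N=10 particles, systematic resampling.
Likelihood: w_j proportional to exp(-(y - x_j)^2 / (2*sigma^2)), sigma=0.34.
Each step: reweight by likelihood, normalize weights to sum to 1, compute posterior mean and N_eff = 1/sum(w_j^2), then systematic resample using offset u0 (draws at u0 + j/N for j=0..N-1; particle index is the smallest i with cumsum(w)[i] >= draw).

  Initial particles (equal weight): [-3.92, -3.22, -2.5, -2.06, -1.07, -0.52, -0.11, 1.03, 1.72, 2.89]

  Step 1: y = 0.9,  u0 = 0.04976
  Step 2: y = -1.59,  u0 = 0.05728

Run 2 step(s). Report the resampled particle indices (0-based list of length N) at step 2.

resampled_idx = [0, 1, 2, 3, 4, 5, 5, 6, 7, 8]

step 1: w=[0.0000, 0.0000, 0.0000, 0.0000, 0.0000, 0.0002, 0.0122, 0.9329, 0.0548, 0.0000]  mean=1.0537  Neff=1.1449  idx=[7, 7, 7, 7, 7, 7, 7, 7, 7, 8]
step 2: w=[0.1111, 0.1111, 0.1111, 0.1111, 0.1111, 0.1111, 0.1111, 0.1111, 0.1111, 0.0000]  mean=1.0300  Neff=9.0000  idx=[0, 1, 2, 3, 4, 5, 5, 6, 7, 8]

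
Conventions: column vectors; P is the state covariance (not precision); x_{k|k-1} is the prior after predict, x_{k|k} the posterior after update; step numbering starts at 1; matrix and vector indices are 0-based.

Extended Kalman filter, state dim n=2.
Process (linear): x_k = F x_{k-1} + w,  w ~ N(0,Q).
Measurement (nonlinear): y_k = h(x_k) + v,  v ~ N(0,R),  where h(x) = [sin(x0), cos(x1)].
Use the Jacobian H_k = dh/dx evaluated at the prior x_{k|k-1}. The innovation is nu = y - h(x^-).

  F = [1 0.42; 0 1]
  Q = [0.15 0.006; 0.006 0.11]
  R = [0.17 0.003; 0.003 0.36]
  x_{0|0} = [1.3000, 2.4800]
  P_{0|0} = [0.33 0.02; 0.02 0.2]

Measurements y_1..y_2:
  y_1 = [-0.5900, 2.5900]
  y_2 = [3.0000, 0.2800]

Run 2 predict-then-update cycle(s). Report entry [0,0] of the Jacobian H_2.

step 1: x^-=[2.3416, 2.4800]  P^-=[0.5321 0.1100; 0.1100 0.3100]  H_jac=[-0.6967 0.0000; 0.0000 -0.6144]  S=[0.4283 0.0501; 0.0501 0.4770]  K=[-0.8596 -0.0514; -0.1339 -0.3852]  nu=[-1.3074, 3.3790]  x^+=[3.2916, 1.3534]  P^+=[0.2100 0.0343; 0.0343 0.2264]
step 2: x^-=[3.8600, 1.3534]  P^-=[0.4287 0.1354; 0.1354 0.3364]  H_jac=[-0.7528 0.0000; 0.0000 -0.9765]  S=[0.4130 0.1025; 0.1025 0.6807]  K=[-0.7618 -0.0795; -0.1320 -0.4626]  nu=[3.6582, 0.0643]  x^+=[1.0681, 0.8409]  P^+=[0.1723 0.0316; 0.0316 0.1710]

H_jac[0,0] = -0.7528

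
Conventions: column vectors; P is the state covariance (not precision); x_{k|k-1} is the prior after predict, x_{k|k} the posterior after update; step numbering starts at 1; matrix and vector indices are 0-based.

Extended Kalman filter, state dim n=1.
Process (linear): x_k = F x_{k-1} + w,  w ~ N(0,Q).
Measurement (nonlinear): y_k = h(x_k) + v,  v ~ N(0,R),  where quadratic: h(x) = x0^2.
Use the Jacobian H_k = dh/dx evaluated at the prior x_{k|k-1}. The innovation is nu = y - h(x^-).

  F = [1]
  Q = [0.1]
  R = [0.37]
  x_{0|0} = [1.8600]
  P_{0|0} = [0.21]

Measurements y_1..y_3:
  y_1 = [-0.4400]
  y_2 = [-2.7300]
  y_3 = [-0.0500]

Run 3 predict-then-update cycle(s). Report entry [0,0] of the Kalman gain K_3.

K[0,0] = -0.1083

step 1: x^-=[1.8600]  P^-=[0.3100]  H_jac=[3.7200]  S=[4.6599]  K=[0.2475]  nu=[-3.8996]  x^+=[0.8950]  P^+=[0.0246]
step 2: x^-=[0.8950]  P^-=[0.1246]  H_jac=[1.7899]  S=[0.7692]  K=[0.2900]  nu=[-3.5309]  x^+=[-0.1289]  P^+=[0.0599]
step 3: x^-=[-0.1289]  P^-=[0.1599]  H_jac=[-0.2578]  S=[0.3806]  K=[-0.1083]  nu=[-0.0666]  x^+=[-0.1217]  P^+=[0.1555]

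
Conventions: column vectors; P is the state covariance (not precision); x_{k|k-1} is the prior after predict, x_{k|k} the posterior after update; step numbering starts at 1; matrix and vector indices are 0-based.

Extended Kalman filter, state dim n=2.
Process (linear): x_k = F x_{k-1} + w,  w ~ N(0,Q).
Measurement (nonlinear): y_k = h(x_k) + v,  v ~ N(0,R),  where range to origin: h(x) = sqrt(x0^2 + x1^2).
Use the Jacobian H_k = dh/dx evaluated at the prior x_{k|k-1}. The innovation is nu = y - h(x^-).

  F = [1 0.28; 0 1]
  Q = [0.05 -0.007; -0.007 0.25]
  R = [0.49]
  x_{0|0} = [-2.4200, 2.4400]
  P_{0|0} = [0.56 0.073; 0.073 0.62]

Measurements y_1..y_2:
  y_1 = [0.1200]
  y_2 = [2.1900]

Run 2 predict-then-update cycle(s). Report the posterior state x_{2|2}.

step 1: x^-=[-1.7368, 2.4400]  P^-=[0.6995 0.2396; 0.2396 0.8700]  H_jac=[-0.5799 0.8147]  S=[1.0763]  K=[-0.1955; 0.5295]  nu=[-2.8750]  x^+=[-1.1747, 0.9178]  P^+=[0.6583 0.3510; 0.3510 0.5683]
step 2: x^-=[-0.9177, 0.9178]  P^-=[0.9495 0.5031; 0.5031 0.8183]  H_jac=[-0.7071 0.7072]  S=[0.8707]  K=[-0.3624; 0.2560]  nu=[0.8921]  x^+=[-1.2410, 1.1462]  P^+=[0.8351 0.5839; 0.5839 0.7612]

x_post = [-1.2410, 1.1462]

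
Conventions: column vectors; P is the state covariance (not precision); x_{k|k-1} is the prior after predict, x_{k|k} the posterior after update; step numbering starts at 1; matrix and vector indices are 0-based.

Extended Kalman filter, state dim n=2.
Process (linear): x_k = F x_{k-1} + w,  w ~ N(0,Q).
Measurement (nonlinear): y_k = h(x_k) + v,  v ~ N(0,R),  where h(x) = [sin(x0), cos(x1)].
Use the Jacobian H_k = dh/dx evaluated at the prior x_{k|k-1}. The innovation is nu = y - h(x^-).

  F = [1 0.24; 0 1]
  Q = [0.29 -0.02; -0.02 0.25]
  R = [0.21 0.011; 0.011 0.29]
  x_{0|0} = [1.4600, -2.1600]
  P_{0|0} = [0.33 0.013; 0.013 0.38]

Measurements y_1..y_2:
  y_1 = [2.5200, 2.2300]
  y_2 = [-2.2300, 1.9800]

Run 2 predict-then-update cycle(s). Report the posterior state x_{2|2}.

step 1: x^-=[0.9416, -2.1600]  P^-=[0.6481 0.0842; 0.0842 0.6300]  H_jac=[0.5885 0.0000; 0.0000 0.8314]  S=[0.4345 0.0522; 0.0522 0.7255]  K=[0.8739 0.0336; 0.0276 0.7200]  nu=[1.7115, 2.7857]  x^+=[2.5309, -0.1071]  P^+=[0.3125 0.0233; 0.0233 0.2515]
step 2: x^-=[2.5052, -0.1071]  P^-=[0.6281 0.0637; 0.0637 0.5015]  H_jac=[-0.8042 0.0000; 0.0000 0.1069]  S=[0.6163 0.0055; 0.0055 0.2957]  K=[-0.8201 0.0383; -0.0847 0.1829]  nu=[-2.8243, 0.9857]  x^+=[4.8591, 0.3124]  P^+=[0.2136 0.0196; 0.0196 0.4874]

x_post = [4.8591, 0.3124]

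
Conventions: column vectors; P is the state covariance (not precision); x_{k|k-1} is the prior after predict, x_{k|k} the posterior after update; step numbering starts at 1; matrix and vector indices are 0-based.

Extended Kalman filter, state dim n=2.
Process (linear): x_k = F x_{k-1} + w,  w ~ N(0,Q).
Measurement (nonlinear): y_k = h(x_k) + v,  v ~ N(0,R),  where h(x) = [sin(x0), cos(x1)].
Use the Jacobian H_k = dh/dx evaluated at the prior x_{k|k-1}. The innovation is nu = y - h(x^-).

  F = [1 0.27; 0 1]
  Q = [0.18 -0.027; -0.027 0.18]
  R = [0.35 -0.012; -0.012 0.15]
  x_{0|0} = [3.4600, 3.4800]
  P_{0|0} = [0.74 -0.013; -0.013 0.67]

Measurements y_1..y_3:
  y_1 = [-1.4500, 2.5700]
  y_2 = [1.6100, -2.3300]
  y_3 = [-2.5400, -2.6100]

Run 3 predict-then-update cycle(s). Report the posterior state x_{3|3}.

x_post = [11.3073, 8.7986]

step 1: x^-=[4.3996, 3.4800]  P^-=[0.9618 0.1409; 0.1409 0.8500]  H_jac=[-0.3077 0.0000; 0.0000 0.3320]  S=[0.4411 -0.0264; -0.0264 0.2437]  K=[-0.6638 0.1201; -0.0292 1.1549]  nu=[-0.4985, 3.5133]  x^+=[5.1523, 7.5519]  P^+=[0.7597 0.0782; 0.0782 0.5228]
step 2: x^-=[7.1913, 7.5519]  P^-=[1.0201 0.1924; 0.1924 0.7028]  H_jac=[0.6152 0.0000; 0.0000 -0.9547]  S=[0.7361 -0.1250; -0.1250 0.7906]  K=[0.8356 -0.1002; 0.0171 -0.8460]  nu=[0.8216, -2.6275]  x^+=[8.1412, 9.7889]  P^+=[0.4773 0.0262; 0.0262 0.1331]
step 3: x^-=[10.7842, 9.7889]  P^-=[0.6812 0.0352; 0.0352 0.3131]  H_jac=[-0.2098 0.0000; 0.0000 0.3561]  S=[0.3800 -0.0146; -0.0146 0.1897]  K=[-0.3747 0.0372; 0.0032 0.5880]  nu=[-1.5623, -1.6755]  x^+=[11.3073, 8.7986]  P^+=[0.6272 0.0283; 0.0283 0.2476]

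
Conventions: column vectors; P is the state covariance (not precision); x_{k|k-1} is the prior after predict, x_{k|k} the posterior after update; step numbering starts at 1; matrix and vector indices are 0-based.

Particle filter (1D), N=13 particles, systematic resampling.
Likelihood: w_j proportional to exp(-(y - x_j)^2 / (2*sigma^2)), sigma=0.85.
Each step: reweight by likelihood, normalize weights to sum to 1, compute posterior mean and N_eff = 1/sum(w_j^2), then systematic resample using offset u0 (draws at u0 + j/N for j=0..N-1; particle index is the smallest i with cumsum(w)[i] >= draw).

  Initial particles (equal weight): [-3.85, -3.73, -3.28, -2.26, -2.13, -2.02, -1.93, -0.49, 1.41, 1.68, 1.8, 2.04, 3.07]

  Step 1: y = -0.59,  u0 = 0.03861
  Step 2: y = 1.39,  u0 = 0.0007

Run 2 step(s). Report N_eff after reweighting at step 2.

N_eff = 2.2163

step 1: w=[0.0003, 0.0005, 0.0034, 0.0729, 0.0973, 0.1220, 0.1450, 0.4989, 0.0315, 0.0142, 0.0096, 0.0042, 0.0000]  mean=-1.0628  Neff=3.3231  idx=[3, 4, 5, 5, 6, 6, 7, 7, 7, 7, 7, 7, 8]
step 2: w=[0.0001, 0.0001, 0.0002, 0.0002, 0.0003, 0.0003, 0.0569, 0.0569, 0.0569, 0.0569, 0.0569, 0.0569, 0.6571]  mean=0.7565  Neff=2.2163  idx=[4, 7, 8, 10, 11, 12, 12, 12, 12, 12, 12, 12, 12]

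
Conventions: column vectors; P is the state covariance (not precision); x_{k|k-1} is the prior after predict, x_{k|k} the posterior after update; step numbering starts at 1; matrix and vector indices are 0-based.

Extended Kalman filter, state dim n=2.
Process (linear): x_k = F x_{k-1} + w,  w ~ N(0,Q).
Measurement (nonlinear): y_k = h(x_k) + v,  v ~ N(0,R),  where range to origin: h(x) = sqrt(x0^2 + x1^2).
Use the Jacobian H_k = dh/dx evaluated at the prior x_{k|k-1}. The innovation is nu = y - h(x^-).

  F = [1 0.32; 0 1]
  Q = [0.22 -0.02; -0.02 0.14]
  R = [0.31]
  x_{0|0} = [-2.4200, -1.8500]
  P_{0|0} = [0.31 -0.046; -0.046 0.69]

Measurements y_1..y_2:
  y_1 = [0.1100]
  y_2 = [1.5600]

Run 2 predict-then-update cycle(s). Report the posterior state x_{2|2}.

step 1: x^-=[-3.0120, -1.8500]  P^-=[0.5712 0.1548; 0.1548 0.8300]  H_jac=[-0.8521 -0.5234]  S=[1.0902]  K=[-0.5208; -0.5195]  nu=[-3.4248]  x^+=[-1.2284, -0.0710]  P^+=[0.2755 -0.1401; -0.1401 0.5358]
step 2: x^-=[-1.2511, -0.0710]  P^-=[0.4607 0.0113; 0.0113 0.6758]  H_jac=[-0.9984 -0.0566]  S=[0.7727]  K=[-0.5961; -0.0642]  nu=[0.3069]  x^+=[-1.4340, -0.0907]  P^+=[0.1861 -0.0182; -0.0182 0.6726]

x_post = [-1.4340, -0.0907]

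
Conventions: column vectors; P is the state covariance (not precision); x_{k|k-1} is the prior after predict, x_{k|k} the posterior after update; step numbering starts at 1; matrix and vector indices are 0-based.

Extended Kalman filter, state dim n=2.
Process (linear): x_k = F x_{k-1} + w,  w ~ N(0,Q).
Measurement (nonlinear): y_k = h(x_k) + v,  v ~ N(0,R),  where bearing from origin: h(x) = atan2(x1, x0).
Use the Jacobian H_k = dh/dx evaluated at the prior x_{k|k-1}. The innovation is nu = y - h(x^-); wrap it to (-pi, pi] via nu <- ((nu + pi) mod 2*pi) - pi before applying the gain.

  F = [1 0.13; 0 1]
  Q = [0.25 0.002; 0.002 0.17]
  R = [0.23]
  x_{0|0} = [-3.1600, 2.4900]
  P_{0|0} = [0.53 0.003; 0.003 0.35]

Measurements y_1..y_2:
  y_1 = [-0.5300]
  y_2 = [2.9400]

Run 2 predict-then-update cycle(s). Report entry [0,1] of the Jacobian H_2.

H_jac[0,1] = -0.0558

step 1: x^-=[-2.8363, 2.4900]  P^-=[0.7867 0.0505; 0.0505 0.5200]  H_jac=[-0.1748 -0.1991]  S=[0.2782]  K=[-0.5305; -0.4039]  nu=[-2.9511]  x^+=[-1.2707, 3.6821]  P^+=[0.7084 -0.0091; -0.0091 0.4746]
step 2: x^-=[-0.7920, 3.6821]  P^-=[0.9641 0.0546; 0.0546 0.6446]  H_jac=[-0.2596 -0.0558]  S=[0.2985]  K=[-0.8484; -0.1680]  nu=[1.1573]  x^+=[-1.7739, 3.4876]  P^+=[0.7492 0.0120; 0.0120 0.6362]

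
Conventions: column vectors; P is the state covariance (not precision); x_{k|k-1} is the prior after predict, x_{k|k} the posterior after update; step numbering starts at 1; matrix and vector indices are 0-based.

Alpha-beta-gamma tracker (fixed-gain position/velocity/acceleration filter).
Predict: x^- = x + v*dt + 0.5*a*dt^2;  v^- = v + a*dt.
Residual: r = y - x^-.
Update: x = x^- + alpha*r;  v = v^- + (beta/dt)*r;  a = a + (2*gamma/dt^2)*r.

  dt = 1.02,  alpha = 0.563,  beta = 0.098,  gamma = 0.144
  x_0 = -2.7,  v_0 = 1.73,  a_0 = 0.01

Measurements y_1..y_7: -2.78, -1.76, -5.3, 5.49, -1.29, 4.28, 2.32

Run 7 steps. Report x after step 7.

x_post = 2.6105

step 1: x_pred=-0.9302  r=-1.8498  x^+=-1.9716  v^+=1.5625  a^+=-0.5021
step 2: x_pred=-0.6391  r=-1.1209  x^+=-1.2702  v^+=0.9427  a^+=-0.8123
step 3: x_pred=-0.7312  r=-4.5688  x^+=-3.3034  v^+=-0.3249  a^+=-2.0771
step 4: x_pred=-4.7153  r=10.2053  x^+=1.0303  v^+=-1.4630  a^+=0.7479
step 5: x_pred=-0.0729  r=-1.2171  x^+=-0.7581  v^+=-0.8170  a^+=0.4110
step 6: x_pred=-1.3777  r=5.6577  x^+=1.8076  v^+=0.1458  a^+=1.9771
step 7: x_pred=2.9848  r=-0.6648  x^+=2.6105  v^+=2.0986  a^+=1.7931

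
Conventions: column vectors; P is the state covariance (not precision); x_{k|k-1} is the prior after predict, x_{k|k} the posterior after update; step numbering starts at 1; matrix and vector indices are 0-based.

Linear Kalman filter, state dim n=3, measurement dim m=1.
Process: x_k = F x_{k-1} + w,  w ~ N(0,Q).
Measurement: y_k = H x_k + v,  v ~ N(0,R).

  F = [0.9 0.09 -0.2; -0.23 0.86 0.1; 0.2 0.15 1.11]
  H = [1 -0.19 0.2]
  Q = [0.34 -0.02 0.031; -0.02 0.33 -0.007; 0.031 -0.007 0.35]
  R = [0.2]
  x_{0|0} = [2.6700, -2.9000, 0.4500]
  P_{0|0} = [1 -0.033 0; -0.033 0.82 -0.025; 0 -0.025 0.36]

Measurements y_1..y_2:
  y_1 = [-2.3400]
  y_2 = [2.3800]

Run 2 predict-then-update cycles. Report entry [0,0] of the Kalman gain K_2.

step 1: x^-=[2.0520, -3.0631, 0.5985]  P^-=[1.1666 -0.1915 0.1354; -0.1915 1.0017 0.0640; 0.1354 0.0640 0.8417]  S=[1.5585]  K=[0.7893; -0.2368; 0.1871]  nu=[-5.0937]  x^+=[-1.9683, -1.8569, -0.3544]  P^+=[0.1958 0.0998 -0.0947; 0.0998 0.9143 0.1330; -0.0947 0.1330 0.7872]
step 2: x^-=[-1.8677, -1.1797, -1.0655]  P^-=[0.5829 0.0351 -0.1625; 0.0351 1.0122 0.3543; -0.1625 0.3543 1.3565]  S=[0.7685]  K=[0.7076; -0.1124; 0.0540]  nu=[4.2367]  x^+=[1.1301, -1.6559, -0.8367]  P^+=[0.1982 0.0962 -0.1918; 0.0962 1.0025 0.3590; -0.1918 0.3590 1.3542]

K[0,0] = 0.7076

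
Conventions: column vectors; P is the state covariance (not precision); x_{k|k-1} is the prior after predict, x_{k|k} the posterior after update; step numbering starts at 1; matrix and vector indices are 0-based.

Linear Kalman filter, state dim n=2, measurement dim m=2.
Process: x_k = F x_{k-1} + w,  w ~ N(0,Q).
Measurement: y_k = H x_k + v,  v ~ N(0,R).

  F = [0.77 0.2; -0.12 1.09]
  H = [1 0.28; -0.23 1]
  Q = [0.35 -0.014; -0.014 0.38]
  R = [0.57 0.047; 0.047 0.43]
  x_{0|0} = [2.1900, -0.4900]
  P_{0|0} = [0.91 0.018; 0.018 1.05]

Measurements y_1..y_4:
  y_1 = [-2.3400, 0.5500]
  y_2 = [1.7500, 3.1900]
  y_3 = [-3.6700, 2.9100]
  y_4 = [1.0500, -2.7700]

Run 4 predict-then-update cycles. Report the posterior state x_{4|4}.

x_post = [0.3804, -0.5368]

step 1: x^-=[1.5883, -0.7969]  P^-=[0.9371 0.1455; 0.1455 1.6359]  S=[1.7168 0.4256; 0.4256 2.0485]  K=[0.6094 -0.1608; 0.1662 0.7477]  nu=[-3.7052, 1.7122]  x^+=[-0.9451, -0.1324]  P^+=[0.3299 0.0354; 0.0354 0.3375]
step 2: x^-=[-0.7542, -0.0309]  P^-=[0.5700 0.0579; 0.0579 0.7764]  S=[1.2333 0.1875; 0.1875 1.2099]  K=[0.4962 -0.1374; 0.1304 0.6105]  nu=[2.5128, 3.0474]  x^+=[0.0741, 2.1573]  P^+=[0.2691 0.0261; 0.0261 0.2747]
step 3: x^-=[0.4885, 2.3426]  P^-=[0.5286 0.0423; 0.0423 0.7034]  S=[1.1774 0.1620; 0.1620 1.1418]  K=[0.4779 -0.1372; 0.1220 0.5901]  nu=[-4.8144, 0.6798]  x^+=[-1.9054, 2.1562]  P^+=[0.2595 0.0231; 0.0231 0.2648]
step 4: x^-=[-1.0359, 2.5789]  P^-=[0.5215 0.0386; 0.0386 0.6923]  S=[1.1675 0.1570; 0.1570 1.1321]  K=[0.4745 -0.1377; 0.1202 0.5870]  nu=[1.3638, -5.5872]  x^+=[0.3804, -0.5368]  P^+=[0.2577 0.0224; 0.0224 0.2632]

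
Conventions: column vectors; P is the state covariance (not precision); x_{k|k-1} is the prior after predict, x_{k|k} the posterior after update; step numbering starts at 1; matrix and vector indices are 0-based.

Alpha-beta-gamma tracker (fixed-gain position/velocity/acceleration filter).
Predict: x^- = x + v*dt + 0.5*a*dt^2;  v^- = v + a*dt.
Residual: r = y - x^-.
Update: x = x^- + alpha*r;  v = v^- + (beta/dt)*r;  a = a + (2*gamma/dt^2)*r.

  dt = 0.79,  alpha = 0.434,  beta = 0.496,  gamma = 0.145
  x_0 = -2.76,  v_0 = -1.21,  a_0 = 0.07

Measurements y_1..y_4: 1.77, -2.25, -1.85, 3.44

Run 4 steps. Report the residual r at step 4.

resid = 2.9847

step 1: x_pred=-3.6941  r=5.4641  x^+=-1.3227  v^+=2.2759  a^+=2.6090
step 2: x_pred=1.2894  r=-3.5394  x^+=-0.2467  v^+=2.1148  a^+=0.9643
step 3: x_pred=1.7249  r=-3.5749  x^+=0.1734  v^+=0.6321  a^+=-0.6968
step 4: x_pred=0.4553  r=2.9847  x^+=1.7507  v^+=1.9555  a^+=0.6901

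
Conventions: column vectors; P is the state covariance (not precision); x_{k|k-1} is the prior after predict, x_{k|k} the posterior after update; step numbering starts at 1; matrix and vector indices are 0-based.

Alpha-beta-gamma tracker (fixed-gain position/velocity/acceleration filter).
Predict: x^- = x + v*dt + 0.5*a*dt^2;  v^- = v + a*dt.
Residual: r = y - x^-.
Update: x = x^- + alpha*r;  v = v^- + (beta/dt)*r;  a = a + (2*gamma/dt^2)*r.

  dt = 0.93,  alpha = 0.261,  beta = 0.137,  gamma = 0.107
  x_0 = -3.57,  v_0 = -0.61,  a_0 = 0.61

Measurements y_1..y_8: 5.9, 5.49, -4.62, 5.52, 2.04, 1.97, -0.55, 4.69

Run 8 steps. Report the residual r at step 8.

resid = 12.9446

step 1: x_pred=-3.8735  r=9.7735  x^+=-1.3226  v^+=1.3971  a^+=3.0282
step 2: x_pred=1.2862  r=4.2038  x^+=2.3834  v^+=4.8326  a^+=4.0684
step 3: x_pred=8.6371  r=-13.2571  x^+=5.1770  v^+=6.6632  a^+=0.7882
step 4: x_pred=11.7146  r=-6.1946  x^+=10.0978  v^+=6.4837  a^+=-0.7445
step 5: x_pred=15.8057  r=-13.7657  x^+=12.2129  v^+=3.7635  a^+=-4.1505
step 6: x_pred=13.9180  r=-11.9480  x^+=10.7996  v^+=-1.8566  a^+=-7.1068
step 7: x_pred=5.9996  r=-6.5496  x^+=4.2902  v^+=-9.4308  a^+=-8.7274
step 8: x_pred=-8.2546  r=12.9446  x^+=-4.8761  v^+=-15.6403  a^+=-5.5245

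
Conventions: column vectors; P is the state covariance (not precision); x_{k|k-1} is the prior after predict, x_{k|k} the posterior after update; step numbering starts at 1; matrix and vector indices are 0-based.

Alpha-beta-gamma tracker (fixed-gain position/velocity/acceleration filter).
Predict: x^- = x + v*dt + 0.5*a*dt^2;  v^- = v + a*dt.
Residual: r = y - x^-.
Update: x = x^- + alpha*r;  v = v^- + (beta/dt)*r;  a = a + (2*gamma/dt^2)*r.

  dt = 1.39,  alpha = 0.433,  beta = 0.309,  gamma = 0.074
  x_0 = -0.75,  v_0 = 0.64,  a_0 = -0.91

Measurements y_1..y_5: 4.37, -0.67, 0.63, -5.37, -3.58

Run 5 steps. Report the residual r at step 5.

resid = 4.8147

step 1: x_pred=-0.7395  r=5.1095  x^+=1.4729  v^+=0.5110  a^+=-0.5186
step 2: x_pred=1.6821  r=-2.3521  x^+=0.6637  v^+=-0.7328  a^+=-0.6988
step 3: x_pred=-1.0300  r=1.6600  x^+=-0.3112  v^+=-1.3351  a^+=-0.5716
step 4: x_pred=-2.7192  r=-2.6508  x^+=-3.8670  v^+=-2.7189  a^+=-0.7747
step 5: x_pred=-8.3947  r=4.8147  x^+=-6.3099  v^+=-2.7254  a^+=-0.4059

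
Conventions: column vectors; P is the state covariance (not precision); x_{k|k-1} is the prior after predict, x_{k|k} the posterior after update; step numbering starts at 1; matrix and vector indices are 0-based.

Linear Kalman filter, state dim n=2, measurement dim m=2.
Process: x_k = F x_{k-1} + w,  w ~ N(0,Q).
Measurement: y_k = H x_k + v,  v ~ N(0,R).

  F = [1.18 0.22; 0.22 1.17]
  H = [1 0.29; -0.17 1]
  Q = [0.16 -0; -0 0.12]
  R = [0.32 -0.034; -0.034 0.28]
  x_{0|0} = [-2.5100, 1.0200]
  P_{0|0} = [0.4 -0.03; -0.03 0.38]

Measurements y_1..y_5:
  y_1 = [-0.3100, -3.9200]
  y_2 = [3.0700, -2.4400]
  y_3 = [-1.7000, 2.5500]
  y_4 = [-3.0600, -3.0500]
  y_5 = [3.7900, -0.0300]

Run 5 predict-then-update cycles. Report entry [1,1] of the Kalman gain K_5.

K[1,1] = 0.4988

step 1: x^-=[-2.7374, 0.6412]  P^-=[0.7198 0.1588; 0.1588 0.6441]  S=[1.1860 0.1814; 0.1814 0.8909]  K=[0.6600 -0.0935; 0.1914 0.6537]  nu=[2.2415, -5.0266]  x^+=[-0.7881, -2.2157]  P^+=[0.2177 -0.0116; -0.0116 0.1746]
step 2: x^-=[-1.4174, -2.7657]  P^-=[0.4656 0.0849; 0.0849 0.3635]  S=[0.8654 0.0730; 0.0730 0.6281]  K=[0.5713 -0.0572; 0.1748 0.5355]  nu=[5.2895, 0.0847]  x^+=[1.5995, -1.7960]  P^+=[0.1859 -0.0039; -0.0039 0.1433]
step 3: x^-=[1.4923, -1.7494]  P^-=[0.4238 0.0796; 0.0796 0.3232]  S=[0.8171 0.0634; 0.0634 0.5884]  K=[0.5505 -0.0464; 0.1728 0.5077]  nu=[-2.6850, 4.5531]  x^+=[-0.1969, 0.0983]  P^+=[0.1781 -0.0014; -0.0014 0.1360]
step 4: x^-=[-0.2107, 0.0717]  P^-=[0.4139 0.0792; 0.0792 0.3141]  S=[0.8062 0.0621; 0.0621 0.5791]  K=[0.5452 -0.0431; 0.1727 0.5006]  nu=[-2.8701, -3.1575]  x^+=[-1.6393, -2.0047]  P^+=[0.1761 -0.0007; -0.0007 0.1342]
step 5: x^-=[-2.3754, -2.7062]  P^-=[0.4114 0.0793; 0.0793 0.3119]  S=[0.8036 0.0619; 0.0619 0.5768]  K=[0.5438 -0.0421; 0.1728 0.4988]  nu=[6.9501, 2.2724]  x^+=[1.3082, -0.3717]  P^+=[0.1756 -0.0004; -0.0004 0.1337]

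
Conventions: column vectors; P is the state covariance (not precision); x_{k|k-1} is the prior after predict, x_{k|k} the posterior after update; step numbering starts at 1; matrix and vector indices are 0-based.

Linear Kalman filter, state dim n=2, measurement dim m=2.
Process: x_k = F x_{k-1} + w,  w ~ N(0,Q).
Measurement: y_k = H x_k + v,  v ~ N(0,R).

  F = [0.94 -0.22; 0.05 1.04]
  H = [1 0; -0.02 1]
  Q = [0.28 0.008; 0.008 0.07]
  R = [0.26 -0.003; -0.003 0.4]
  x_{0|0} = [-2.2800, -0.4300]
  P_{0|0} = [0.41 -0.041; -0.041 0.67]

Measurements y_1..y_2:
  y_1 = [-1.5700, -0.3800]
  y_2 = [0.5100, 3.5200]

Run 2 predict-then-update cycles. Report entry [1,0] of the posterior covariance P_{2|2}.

step 1: x^-=[-2.0486, -0.5612]  P^-=[0.6917 -0.1657; -0.1657 0.7914]  S=[0.9517 -0.1825; -0.1825 1.1983]  K=[0.7191 -0.0403; -0.0483 0.6559]  nu=[0.4786, 0.1402]  x^+=[-1.7101, -0.4924]  P^+=[0.1871 -0.0145; -0.0145 0.2622]
step 2: x^-=[-1.4992, -0.5975]  P^-=[0.4640 -0.0572; -0.0572 0.3525]  S=[0.7240 -0.0695; -0.0695 0.7550]  K=[0.6381 -0.0294; -0.0344 0.4653]  nu=[2.0092, 4.0876]  x^+=[-0.3372, 1.2353]  P^+=[0.1660 -0.0103; -0.0103 0.1860]

P_post[1,0] = -0.0103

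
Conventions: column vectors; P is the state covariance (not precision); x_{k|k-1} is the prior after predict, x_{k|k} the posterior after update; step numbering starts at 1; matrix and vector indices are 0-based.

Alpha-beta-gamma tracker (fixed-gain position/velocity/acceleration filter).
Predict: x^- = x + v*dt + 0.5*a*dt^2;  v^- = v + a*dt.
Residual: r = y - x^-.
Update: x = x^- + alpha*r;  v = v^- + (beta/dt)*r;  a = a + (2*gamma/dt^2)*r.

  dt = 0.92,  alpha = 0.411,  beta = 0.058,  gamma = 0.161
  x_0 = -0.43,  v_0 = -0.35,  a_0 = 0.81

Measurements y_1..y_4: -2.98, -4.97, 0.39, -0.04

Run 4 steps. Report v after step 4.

step 1: x_pred=-0.4092  r=-2.5708  x^+=-1.4658  v^+=0.2331  a^+=-0.1680
step 2: x_pred=-1.3224  r=-3.6476  x^+=-2.8216  v^+=-0.1514  a^+=-1.5557
step 3: x_pred=-3.6192  r=4.0092  x^+=-1.9714  v^+=-1.3299  a^+=-0.0304
step 4: x_pred=-3.2078  r=3.1678  x^+=-1.9058  v^+=-1.1582  a^+=1.1747

v_post = -1.1582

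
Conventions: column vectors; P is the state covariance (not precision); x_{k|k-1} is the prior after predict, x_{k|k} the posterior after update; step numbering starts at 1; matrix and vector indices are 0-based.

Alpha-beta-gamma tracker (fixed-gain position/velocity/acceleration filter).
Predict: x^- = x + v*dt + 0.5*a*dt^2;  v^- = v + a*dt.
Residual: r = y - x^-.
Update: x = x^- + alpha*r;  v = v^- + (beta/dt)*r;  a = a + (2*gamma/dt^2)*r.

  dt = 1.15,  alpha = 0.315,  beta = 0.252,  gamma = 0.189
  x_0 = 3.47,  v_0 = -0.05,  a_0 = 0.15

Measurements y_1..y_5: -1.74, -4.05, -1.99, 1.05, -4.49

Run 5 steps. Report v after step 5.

v_post = 0.8800

step 1: x_pred=3.5117  r=-5.2517  x^+=1.8574  v^+=-1.0283  a^+=-1.3510
step 2: x_pred=-0.2185  r=-3.8315  x^+=-1.4254  v^+=-3.4216  a^+=-2.4462
step 3: x_pred=-6.9778  r=4.9878  x^+=-5.4067  v^+=-5.1417  a^+=-1.0205
step 4: x_pred=-11.9945  r=13.0445  x^+=-7.8855  v^+=-3.4569  a^+=2.7079
step 5: x_pred=-10.0703  r=5.5803  x^+=-8.3125  v^+=0.8800  a^+=4.3028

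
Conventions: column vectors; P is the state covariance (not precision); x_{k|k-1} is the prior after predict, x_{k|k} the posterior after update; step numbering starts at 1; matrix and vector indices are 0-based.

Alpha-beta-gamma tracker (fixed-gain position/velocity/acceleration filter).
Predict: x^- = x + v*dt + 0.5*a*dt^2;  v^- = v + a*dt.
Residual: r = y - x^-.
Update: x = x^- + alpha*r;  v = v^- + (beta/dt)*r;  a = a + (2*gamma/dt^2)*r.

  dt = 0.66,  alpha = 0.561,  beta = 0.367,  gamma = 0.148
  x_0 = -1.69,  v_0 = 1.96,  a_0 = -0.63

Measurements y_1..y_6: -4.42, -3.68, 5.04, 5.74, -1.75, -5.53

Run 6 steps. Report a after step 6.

a_post = -8.9211

step 1: x_pred=-0.5336  r=-3.8864  x^+=-2.7139  v^+=-0.6169  a^+=-3.2709
step 2: x_pred=-3.8334  r=0.1534  x^+=-3.7473  v^+=-2.6903  a^+=-3.1666
step 3: x_pred=-6.2127  r=11.2527  x^+=0.1001  v^+=1.4768  a^+=4.4798
step 4: x_pred=2.0505  r=3.6895  x^+=4.1203  v^+=6.4851  a^+=6.9869
step 5: x_pred=9.9222  r=-11.6722  x^+=3.3741  v^+=4.6060  a^+=-0.9446
step 6: x_pred=6.2083  r=-11.7383  x^+=-0.3769  v^+=-2.5447  a^+=-8.9211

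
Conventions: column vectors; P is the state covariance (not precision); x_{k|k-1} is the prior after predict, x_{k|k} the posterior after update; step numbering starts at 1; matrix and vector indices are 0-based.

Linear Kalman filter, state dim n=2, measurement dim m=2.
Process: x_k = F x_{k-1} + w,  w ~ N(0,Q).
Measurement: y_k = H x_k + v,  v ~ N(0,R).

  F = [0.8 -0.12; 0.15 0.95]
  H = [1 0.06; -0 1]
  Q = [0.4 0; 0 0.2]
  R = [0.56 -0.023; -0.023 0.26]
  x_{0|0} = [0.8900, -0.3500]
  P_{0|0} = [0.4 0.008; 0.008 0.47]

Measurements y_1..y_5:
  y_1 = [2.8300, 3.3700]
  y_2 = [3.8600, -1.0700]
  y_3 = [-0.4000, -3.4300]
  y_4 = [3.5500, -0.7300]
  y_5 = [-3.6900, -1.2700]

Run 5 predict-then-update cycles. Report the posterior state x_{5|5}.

step 1: x^-=[0.7540, -0.1990]  P^-=[0.6612 0.0004; 0.0004 0.6355]  S=[1.2236 0.0155; 0.0155 0.8955]  K=[0.5405 -0.0089; 0.0225 0.7093]  nu=[2.0879, 3.5690]  x^+=[1.8507, 2.3793]  P^+=[0.3038 -0.0148; -0.0148 0.1839]
step 2: x^-=[1.1950, 2.5379]  P^-=[0.5999 0.0045; 0.0045 0.3686]  S=[1.1618 0.0037; 0.0037 0.6286]  K=[0.5166 0.0042; 0.0211 0.5863]  nu=[2.5127, -3.6079]  x^+=[2.4779, 0.4758]  P^+=[0.2898 -0.0108; -0.0108 0.1519]
step 3: x^-=[1.9252, 0.8237]  P^-=[0.5898 0.0095; 0.0095 0.3406]  S=[1.1521 0.0069; 0.0069 0.6006]  K=[0.5123 0.0099; 0.0226 0.5668]  nu=[-2.3746, -4.2537]  x^+=[0.6666, -1.6410]  P^+=[0.2872 -0.0092; -0.0092 0.1469]
step 4: x^-=[0.7302, -1.4589]  P^-=[0.5877 0.0109; 0.0109 0.3364]  S=[1.1502 0.0081; 0.0081 0.5964]  K=[0.5114 0.0113; 0.0231 0.5637]  nu=[2.9073, 0.7289]  x^+=[2.2254, -0.9810]  P^+=[0.2867 -0.0088; -0.0088 0.1460]
step 5: x^-=[1.8980, -0.5981]  P^-=[0.5873 0.0112; 0.0112 0.3357]  S=[1.1498 0.0084; 0.0084 0.5957]  K=[0.5112 0.0116; 0.0232 0.5632]  nu=[-5.5522, -0.6719]  x^+=[-0.9483, -1.1052]  P^+=[0.2866 -0.0087; -0.0087 0.1459]

x_post = [-0.9483, -1.1052]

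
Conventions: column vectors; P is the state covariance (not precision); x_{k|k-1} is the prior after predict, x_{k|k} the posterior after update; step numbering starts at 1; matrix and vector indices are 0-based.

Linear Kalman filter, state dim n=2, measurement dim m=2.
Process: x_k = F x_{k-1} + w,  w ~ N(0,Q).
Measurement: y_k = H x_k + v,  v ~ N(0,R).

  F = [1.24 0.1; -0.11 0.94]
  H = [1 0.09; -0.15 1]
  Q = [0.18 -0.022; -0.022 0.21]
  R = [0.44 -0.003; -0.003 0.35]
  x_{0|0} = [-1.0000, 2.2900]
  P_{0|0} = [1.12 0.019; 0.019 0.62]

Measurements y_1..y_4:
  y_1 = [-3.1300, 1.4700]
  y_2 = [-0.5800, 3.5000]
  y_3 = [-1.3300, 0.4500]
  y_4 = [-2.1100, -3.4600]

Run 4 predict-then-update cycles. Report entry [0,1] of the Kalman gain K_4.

step 1: x^-=[-1.0110, 2.2626]  P^-=[1.9130 -0.0946; -0.0946 0.7675]  S=[2.3422 -0.3142; -0.3142 1.1889]  K=[0.7984 -0.1099; 0.0801 0.6786]  nu=[-2.3226, -0.9443]  x^+=[-2.7615, 1.4356]  P^+=[0.3506 0.0117; 0.0117 0.2390]
step 2: x^-=[-3.2808, 1.6533]  P^-=[0.7243 -0.0338; -0.0338 0.4230]  S=[1.1617 -0.1069; -0.1069 0.7995]  K=[0.6120 -0.0963; 0.0536 0.5427]  nu=[2.5520, 1.3546]  x^+=[-1.8494, 2.5252]  P^+=[0.2692 0.0048; 0.0048 0.1905]
step 3: x^-=[-2.0407, 2.5771]  P^-=[0.5969 -0.0352; -0.0352 0.3806]  S=[1.0337 -0.0931; -0.0931 0.7546]  K=[0.5658 -0.0956; 0.0456 0.5170]  nu=[0.4788, -2.4332]  x^+=[-1.5372, 1.3410]  P^+=[0.2490 0.0022; 0.0022 0.1811]
step 4: x^-=[-1.7720, 1.4296]  P^-=[0.5653 -0.0364; -0.0364 0.3726]  S=[1.0018 -0.0902; -0.0902 0.7463]  K=[0.5524 -0.0957; 0.0432 0.5118]  nu=[-0.4666, -5.1554]  x^+=[-1.5367, -1.2293]  P^+=[0.2432 0.0013; 0.0013 0.1792]

K[0,1] = -0.0957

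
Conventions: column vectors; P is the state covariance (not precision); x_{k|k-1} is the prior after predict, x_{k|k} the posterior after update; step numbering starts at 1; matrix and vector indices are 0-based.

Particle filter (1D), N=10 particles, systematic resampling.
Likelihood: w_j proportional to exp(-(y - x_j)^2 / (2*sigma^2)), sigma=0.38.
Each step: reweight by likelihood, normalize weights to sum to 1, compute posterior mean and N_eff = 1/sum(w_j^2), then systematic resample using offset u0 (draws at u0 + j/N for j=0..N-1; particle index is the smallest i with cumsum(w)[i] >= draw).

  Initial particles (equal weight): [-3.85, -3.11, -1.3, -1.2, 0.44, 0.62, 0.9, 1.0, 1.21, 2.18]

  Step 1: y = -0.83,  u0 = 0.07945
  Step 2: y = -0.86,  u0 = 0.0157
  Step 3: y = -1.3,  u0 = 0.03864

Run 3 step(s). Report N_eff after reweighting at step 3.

step 1: w=[0.0000, 0.0000, 0.4260, 0.5699, 0.0034, 0.0006, 0.0000, 0.0000, 0.0000, 0.0000]  mean=-1.2357  Neff=1.9753  idx=[2, 2, 2, 2, 3, 3, 3, 3, 3, 3]
step 2: w=[0.0843, 0.0843, 0.0843, 0.0843, 0.1105, 0.1105, 0.1105, 0.1105, 0.1105, 0.1105]  mean=-1.2337  Neff=9.8386  idx=[0, 1, 2, 3, 4, 5, 6, 7, 8, 9]
step 3: w=[0.1021, 0.1021, 0.1021, 0.1021, 0.0986, 0.0986, 0.0986, 0.0986, 0.0986, 0.0986]  mean=-1.2408  Neff=9.9971  idx=[0, 1, 2, 3, 4, 5, 6, 7, 8, 9]

N_eff = 9.9971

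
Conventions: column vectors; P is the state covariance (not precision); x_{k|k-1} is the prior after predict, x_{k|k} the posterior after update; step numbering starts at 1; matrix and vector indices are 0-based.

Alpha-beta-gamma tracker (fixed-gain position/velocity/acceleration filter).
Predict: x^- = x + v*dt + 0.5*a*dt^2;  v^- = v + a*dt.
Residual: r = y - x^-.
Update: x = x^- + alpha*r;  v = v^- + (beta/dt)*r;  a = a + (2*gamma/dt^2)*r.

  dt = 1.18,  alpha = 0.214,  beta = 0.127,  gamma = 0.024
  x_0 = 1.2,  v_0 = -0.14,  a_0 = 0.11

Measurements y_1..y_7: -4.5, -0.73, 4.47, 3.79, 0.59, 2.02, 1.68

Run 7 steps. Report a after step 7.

step 1: x_pred=1.1114  r=-5.6114  x^+=-0.0895  v^+=-0.6141  a^+=-0.0834
step 2: x_pred=-0.8722  r=0.1422  x^+=-0.8418  v^+=-0.6973  a^+=-0.0785
step 3: x_pred=-1.7193  r=6.1893  x^+=-0.3948  v^+=-0.1238  a^+=0.1348
step 4: x_pred=-0.4470  r=4.2370  x^+=0.4597  v^+=0.4913  a^+=0.2809
step 5: x_pred=1.2350  r=-0.6450  x^+=1.0969  v^+=0.7533  a^+=0.2587
step 6: x_pred=2.1659  r=-0.1459  x^+=2.1347  v^+=1.0428  a^+=0.2536
step 7: x_pred=3.5418  r=-1.8618  x^+=3.1434  v^+=1.1417  a^+=0.1894

a_post = 0.1894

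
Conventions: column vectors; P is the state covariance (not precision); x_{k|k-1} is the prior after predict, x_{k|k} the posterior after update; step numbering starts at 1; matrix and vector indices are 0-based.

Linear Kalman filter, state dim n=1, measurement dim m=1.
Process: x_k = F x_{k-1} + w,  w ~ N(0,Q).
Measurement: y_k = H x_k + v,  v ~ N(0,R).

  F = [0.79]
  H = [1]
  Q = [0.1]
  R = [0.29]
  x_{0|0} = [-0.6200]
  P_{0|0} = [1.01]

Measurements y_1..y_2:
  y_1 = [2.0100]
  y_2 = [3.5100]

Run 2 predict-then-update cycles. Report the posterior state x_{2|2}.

x_post = [2.1238]

step 1: x^-=[-0.4898]  P^-=[0.7303]  S=[1.0203]  K=[0.7158]  nu=[2.4998]  x^+=[1.2995]  P^+=[0.2076]
step 2: x^-=[1.0266]  P^-=[0.2295]  S=[0.5195]  K=[0.4418]  nu=[2.4834]  x^+=[2.1238]  P^+=[0.1281]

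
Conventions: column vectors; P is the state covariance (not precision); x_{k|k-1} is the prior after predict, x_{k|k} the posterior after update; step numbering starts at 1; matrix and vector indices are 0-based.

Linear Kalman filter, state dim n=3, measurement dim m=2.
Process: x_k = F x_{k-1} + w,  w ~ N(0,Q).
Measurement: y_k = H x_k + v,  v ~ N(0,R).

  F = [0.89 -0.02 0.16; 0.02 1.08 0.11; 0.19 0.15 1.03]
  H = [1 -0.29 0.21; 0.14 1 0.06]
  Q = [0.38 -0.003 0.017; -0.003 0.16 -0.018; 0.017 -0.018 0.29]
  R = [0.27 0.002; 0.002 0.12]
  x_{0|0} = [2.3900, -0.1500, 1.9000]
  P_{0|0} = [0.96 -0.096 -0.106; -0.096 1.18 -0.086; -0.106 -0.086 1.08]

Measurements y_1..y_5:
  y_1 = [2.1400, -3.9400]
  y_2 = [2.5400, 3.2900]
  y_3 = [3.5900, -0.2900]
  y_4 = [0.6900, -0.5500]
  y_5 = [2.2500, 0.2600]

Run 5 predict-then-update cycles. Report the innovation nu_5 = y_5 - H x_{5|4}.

step 1: x^-=[2.4341, 0.0948, 2.3886]  P^-=[1.1423 -0.1100 0.2406; -0.1100 1.5248 0.1777; 0.2406 0.1777 1.4234]  S=[1.7466 -0.3121; -0.3121 1.6668]  K=[0.7327 0.1758; -0.1364 0.8864; 0.3220 0.2384]  nu=[-0.7682, -4.5189]  x^+=[1.0768, -3.8059, 1.0641]  P^+=[0.2337 -0.0000 -0.1691; -0.0000 0.1072 -0.0188; -0.1691 -0.0188 1.1955]
step 2: x^-=[1.2048, -3.9718, 0.7297]  P^-=[0.5477 -0.0004 0.0930; -0.0004 0.2944 0.1075; 0.0930 0.1075 1.4972]  S=[0.9347 0.0408; 0.0408 0.4449]  K=[0.6014 0.1288; -0.0975 0.6851; 0.3834 0.4376]  nu=[0.0302, 7.0493]  x^+=[2.1311, 0.8546, 3.8261]  P^+=[0.1960 -0.0012 -0.1604; -0.0012 0.0822 0.0001; -0.1604 0.0001 1.2609]
step 3: x^-=[2.4918, 1.3865, 4.4740]  P^-=[0.5219 0.0036 0.1057; 0.0036 0.2704 0.1321; 0.1057 0.1321 1.5738]  S=[0.9103 0.0548; 0.0548 0.4250]  K=[0.5894 0.1193; -0.0920 0.6681; 0.4060 0.5155]  nu=[0.5608, -2.2938]  x^+=[2.5487, -0.1975, 3.5192]  P^+=[0.1919 -0.0019 -0.1576; -0.0019 0.0798 0.0075; -0.1576 0.0075 1.2879]
step 4: x^-=[2.8353, 0.2248, 4.0794]  P^-=[0.5202 0.0049 0.1119; 0.0049 0.2697 0.1431; 0.1119 0.1431 1.6055]  S=[0.9104 0.0590; 0.0590 0.4261]  K=[0.5880 0.1166; -0.0909 0.6673; 0.4126 0.5414]  nu=[-2.9368, -1.4165]  x^+=[0.9432, -0.4536, 2.1008]  P^+=[0.1914 -0.0022 -0.1575; -0.0022 0.0796 0.0099; -0.1575 0.0099 1.2992]
step 5: x^-=[1.1847, -0.2400, 2.2750]  P^-=[0.5201 0.0052 0.1138; 0.0052 0.2702 0.1470; 0.1138 0.1470 1.6184]  S=[0.9111 0.0603; 0.0603 0.4273]  K=[0.5878 0.1156; -0.0906 0.6676; 0.4148 0.5501]  nu=[0.5180, 0.1976]  x^+=[1.5120, -0.1550, 2.5985]  P^+=[0.1914 -0.0023 -0.1578; -0.0023 0.0796 0.0106; -0.1578 0.0106 1.3048]

innov = [0.5180, 0.1976]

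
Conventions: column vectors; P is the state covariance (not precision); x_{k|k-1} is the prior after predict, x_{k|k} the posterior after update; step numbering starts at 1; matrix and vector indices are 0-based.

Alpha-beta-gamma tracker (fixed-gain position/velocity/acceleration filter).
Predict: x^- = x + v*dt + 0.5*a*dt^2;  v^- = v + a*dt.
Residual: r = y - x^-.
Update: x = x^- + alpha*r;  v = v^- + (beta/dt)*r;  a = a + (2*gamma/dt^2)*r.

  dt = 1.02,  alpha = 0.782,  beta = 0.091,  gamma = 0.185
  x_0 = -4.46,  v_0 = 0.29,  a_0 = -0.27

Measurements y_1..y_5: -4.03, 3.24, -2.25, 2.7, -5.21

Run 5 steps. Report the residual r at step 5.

resid = -11.1984

step 1: x_pred=-4.3047  r=0.2747  x^+=-4.0899  v^+=0.0391  a^+=-0.1723
step 2: x_pred=-4.1396  r=7.3796  x^+=1.6312  v^+=0.5217  a^+=2.4521
step 3: x_pred=3.4390  r=-5.6890  x^+=-1.0098  v^+=2.5153  a^+=0.4289
step 4: x_pred=1.7790  r=0.9210  x^+=2.4992  v^+=3.0350  a^+=0.7565
step 5: x_pred=5.9884  r=-11.1984  x^+=-2.7687  v^+=2.8075  a^+=-3.2260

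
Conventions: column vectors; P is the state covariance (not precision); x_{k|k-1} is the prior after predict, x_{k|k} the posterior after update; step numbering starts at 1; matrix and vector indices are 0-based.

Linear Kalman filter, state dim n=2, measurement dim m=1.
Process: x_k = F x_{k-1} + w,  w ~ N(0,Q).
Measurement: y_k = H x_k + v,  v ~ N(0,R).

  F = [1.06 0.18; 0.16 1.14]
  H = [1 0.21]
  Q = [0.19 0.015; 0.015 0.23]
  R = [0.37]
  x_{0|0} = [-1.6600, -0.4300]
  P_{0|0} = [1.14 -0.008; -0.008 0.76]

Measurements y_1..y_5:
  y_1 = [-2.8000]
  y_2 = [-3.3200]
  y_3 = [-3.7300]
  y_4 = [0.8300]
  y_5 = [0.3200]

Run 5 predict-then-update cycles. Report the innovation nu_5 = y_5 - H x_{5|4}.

innov = [1.4397]

step 1: x^-=[-1.8370, -0.7558]  P^-=[1.4925 0.3544; 0.3544 1.2440]  S=[2.0662]  K=[0.7584; 0.2980]  nu=[-0.8043]  x^+=[-2.4469, -0.9954]  P^+=[0.3042 -0.1125; -0.1125 1.0605]
step 2: x^-=[-2.7729, -1.5263]  P^-=[0.5233 0.1451; 0.1451 1.5750]  S=[1.0236]  K=[0.5409; 0.4648]  nu=[-0.2265]  x^+=[-2.8955, -1.6316]  P^+=[0.2237 -0.1123; -0.1123 1.3538]
step 3: x^-=[-3.3629, -2.3233]  P^-=[0.4424 0.1918; 0.1918 1.9542]  S=[0.9791]  K=[0.4930; 0.6150]  nu=[0.1208]  x^+=[-3.3033, -2.2490]  P^+=[0.2045 -0.1051; -0.1051 1.5839]
step 4: x^-=[-3.9064, -3.0924]  P^-=[0.4310 0.2447; 0.2447 2.2553]  S=[1.0032]  K=[0.4808; 0.7160]  nu=[5.3858]  x^+=[-1.3168, 0.7640]  P^+=[0.1990 -0.1007; -0.1007 1.7409]
step 5: x^-=[-1.2583, 0.6603]  P^-=[0.4316 0.2815; 0.2815 2.4609]  S=[1.0284]  K=[0.4772; 0.7762]  nu=[1.4397]  x^+=[-0.5713, 1.7778]  P^+=[0.1975 -0.0995; -0.0995 1.8413]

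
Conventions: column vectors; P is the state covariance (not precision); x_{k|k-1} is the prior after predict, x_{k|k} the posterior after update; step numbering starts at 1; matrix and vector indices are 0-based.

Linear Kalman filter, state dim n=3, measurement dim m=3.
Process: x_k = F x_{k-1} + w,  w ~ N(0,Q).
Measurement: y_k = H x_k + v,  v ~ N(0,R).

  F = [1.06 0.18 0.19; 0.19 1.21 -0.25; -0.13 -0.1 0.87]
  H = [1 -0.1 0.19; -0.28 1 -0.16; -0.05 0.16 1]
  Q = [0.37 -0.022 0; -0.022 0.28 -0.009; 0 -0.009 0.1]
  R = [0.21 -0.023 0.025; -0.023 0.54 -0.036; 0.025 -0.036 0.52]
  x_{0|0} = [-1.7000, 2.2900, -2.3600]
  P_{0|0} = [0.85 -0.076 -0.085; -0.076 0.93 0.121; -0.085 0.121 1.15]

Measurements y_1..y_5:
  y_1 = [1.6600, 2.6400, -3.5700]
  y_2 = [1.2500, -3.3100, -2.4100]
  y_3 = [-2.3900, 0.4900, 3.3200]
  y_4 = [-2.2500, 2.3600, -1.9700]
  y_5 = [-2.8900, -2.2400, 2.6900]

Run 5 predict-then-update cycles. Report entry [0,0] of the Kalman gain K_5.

K[0,0] = 0.7421

step 1: x^-=[-1.8382, 3.0379, -2.0612]  P^-=[1.3417 0.2389 0.0064; 0.2389 1.6441 -0.2657; 0.0064 -0.2657 0.9903]  S=[1.5687 -0.4037 0.1840; -0.4037 2.2665 -0.1959; 0.1840 -0.1959 1.4663]  K=[0.8762 0.0854 -0.1139; 0.2022 0.7564 0.0657; 0.0348 -0.1277 0.6247]  nu=[4.1936, -1.2424, -2.0868]  x^+=[1.9678, 2.8092, -3.0602]  P^+=[0.1952 0.0778 -0.0431; 0.0778 0.4151 -0.0505; -0.0431 -0.0505 0.3363]
step 2: x^-=[2.0101, 4.5381, -3.1992]  P^-=[0.6238 0.1948 -0.0345; 0.1948 0.9863 -0.2139; -0.0345 -0.2139 0.3825]  S=[0.8135 -0.1444 0.0636; -0.1444 1.5413 -0.1482; 0.0636 -0.1482 0.8612]  K=[0.7553 0.0795 -0.0821; 0.1812 0.6458 0.0213; 0.0197 -0.1337 0.3820]  nu=[0.3016, -7.7971, 0.1636]  x^+=[1.6046, -0.4389, -2.0886]  P^+=[0.1674 0.0706 -0.0296; 0.0706 0.3538 -0.0607; -0.0296 -0.0607 0.2122]
step 3: x^-=[1.2250, 0.2960, -1.9818]  P^-=[0.5881 0.1673 -0.0385; 0.1673 0.8894 -0.1859; -0.0385 -0.1859 0.2861]  S=[0.7763 -0.1434 0.0382; -0.1434 1.4452 -0.1177; 0.0382 -0.1177 0.7720]  K=[0.7441 0.0735 -0.0788; 0.1694 0.6220 0.0192; 0.0055 -0.1266 0.3149]  nu=[-3.2089, 0.2200, 5.3157]  x^+=[-1.5653, -0.0086, -0.3533]  P^+=[0.1645 0.0671 -0.0275; 0.0671 0.3406 -0.0593; -0.0275 -0.0593 0.1766]
step 4: x^-=[-1.7279, -0.2195, -0.1030]  P^-=[0.5827 0.1606 -0.0412; 0.1606 0.8649 -0.1739; -0.0412 -0.1739 0.2581]  S=[0.7695 -0.1425 0.0289; -0.1425 1.4192 -0.1042; 0.0289 -0.1042 0.7476]  K=[0.7424 0.0716 -0.0784; 0.1665 0.6156 0.0212; -0.0008 -0.1220 0.2938]  nu=[-0.5245, 2.0792, -1.9182]  x^+=[-1.8181, 0.9325, -0.9199]  P^+=[0.1641 0.0660 -0.0271; 0.0660 0.3371 -0.0576; -0.0271 -0.0576 0.1650]
step 5: x^-=[-1.9341, 1.0129, -0.6572]  P^-=[0.5815 0.1591 -0.0422; 0.1591 0.8576 -0.1688; -0.0422 -0.1688 0.2489]  S=[0.7676 -0.1414 0.0257; -0.1414 1.4107 -0.0986; 0.0257 -0.0986 0.7400]  K=[0.7421 0.0710 -0.0782; 0.1660 0.6137 0.0225; -0.0030 -0.1198 0.2869]  nu=[-0.7298, -3.8996, 3.0884]  x^+=[-2.9943, -1.4319, 0.6982]  P^+=[0.1639 0.0657 -0.0270; 0.0657 0.3361 -0.0567; -0.0270 -0.0567 0.1611]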